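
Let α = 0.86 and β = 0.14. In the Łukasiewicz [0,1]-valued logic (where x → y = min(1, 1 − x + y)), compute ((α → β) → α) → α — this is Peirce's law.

α → β = min(1, 1 − 0.86 + 0.14) = min(1, 0.28) = 0.28
(α → β) → α = min(1, 1 − 0.28 + 0.86) = min(1, 1.58) = 1.00
((α → β) → α) → α = min(1, 1 − 1.00 + 0.86) = min(1, 0.86) = 0.86
(The value 0.86 < 1 shows this instance is not satisfied; not a Ł∞-tautology in general.)

0.86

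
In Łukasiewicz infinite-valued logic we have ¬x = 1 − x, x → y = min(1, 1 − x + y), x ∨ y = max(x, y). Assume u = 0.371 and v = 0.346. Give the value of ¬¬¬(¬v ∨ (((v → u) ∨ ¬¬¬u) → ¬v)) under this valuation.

0.346

¬v = 1 − 0.346 = 0.654
v → u = min(1, 1 − 0.346 + 0.371) = min(1, 1.025) = 1.000
¬u = 1 − 0.371 = 0.629
¬¬u = 1 − 0.629 = 0.371
¬¬¬u = 1 − 0.371 = 0.629
(v → u) ∨ ¬¬¬u = max(1.000, 0.629) = 1.000
((v → u) ∨ ¬¬¬u) → ¬v = min(1, 1 − 1.000 + 0.654) = min(1, 0.654) = 0.654
¬v ∨ (((v → u) ∨ ¬¬¬u) → ¬v) = max(0.654, 0.654) = 0.654
¬(¬v ∨ (((v → u) ∨ ¬¬¬u) → ¬v)) = 1 − 0.654 = 0.346
¬¬(¬v ∨ (((v → u) ∨ ¬¬¬u) → ¬v)) = 1 − 0.346 = 0.654
¬¬¬(¬v ∨ (((v → u) ∨ ¬¬¬u) → ¬v)) = 1 − 0.654 = 0.346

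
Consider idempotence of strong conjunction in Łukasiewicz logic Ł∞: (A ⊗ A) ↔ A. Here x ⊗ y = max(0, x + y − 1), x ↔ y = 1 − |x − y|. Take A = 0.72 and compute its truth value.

0.72

A ⊗ A = max(0, 0.72 + 0.72 − 1) = max(0, 0.44) = 0.44
(A ⊗ A) ↔ A = 1 − |0.44 − 0.72| = 1 − 0.28 = 0.72
(The value 0.72 < 1 shows this instance is not satisfied; fails in Ł∞ since a ⊗ a = max(0, 2a−1) ≠ a in general.)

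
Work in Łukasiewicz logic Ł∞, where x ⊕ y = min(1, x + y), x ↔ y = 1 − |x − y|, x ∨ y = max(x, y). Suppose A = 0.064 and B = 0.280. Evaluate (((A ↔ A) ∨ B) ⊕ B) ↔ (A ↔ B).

A ↔ A = 1 − |0.064 − 0.064| = 1 − 0.000 = 1.000
(A ↔ A) ∨ B = max(1.000, 0.280) = 1.000
((A ↔ A) ∨ B) ⊕ B = min(1, 1.000 + 0.280) = min(1, 1.280) = 1.000
A ↔ B = 1 − |0.064 − 0.280| = 1 − 0.216 = 0.784
(((A ↔ A) ∨ B) ⊕ B) ↔ (A ↔ B) = 1 − |1.000 − 0.784| = 1 − 0.216 = 0.784

0.784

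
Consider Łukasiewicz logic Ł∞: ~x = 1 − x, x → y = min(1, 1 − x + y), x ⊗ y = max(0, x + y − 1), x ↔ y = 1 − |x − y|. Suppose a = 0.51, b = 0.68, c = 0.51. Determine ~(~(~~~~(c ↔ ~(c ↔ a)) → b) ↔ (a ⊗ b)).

c ↔ a = 1 − |0.51 − 0.51| = 1 − 0.00 = 1.00
~(c ↔ a) = 1 − 1.00 = 0.00
c ↔ ~(c ↔ a) = 1 − |0.51 − 0.00| = 1 − 0.51 = 0.49
~(c ↔ ~(c ↔ a)) = 1 − 0.49 = 0.51
~~(c ↔ ~(c ↔ a)) = 1 − 0.51 = 0.49
~~~(c ↔ ~(c ↔ a)) = 1 − 0.49 = 0.51
~~~~(c ↔ ~(c ↔ a)) = 1 − 0.51 = 0.49
~~~~(c ↔ ~(c ↔ a)) → b = min(1, 1 − 0.49 + 0.68) = min(1, 1.19) = 1.00
~(~~~~(c ↔ ~(c ↔ a)) → b) = 1 − 1.00 = 0.00
a ⊗ b = max(0, 0.51 + 0.68 − 1) = max(0, 0.19) = 0.19
~(~~~~(c ↔ ~(c ↔ a)) → b) ↔ (a ⊗ b) = 1 − |0.00 − 0.19| = 1 − 0.19 = 0.81
~(~(~~~~(c ↔ ~(c ↔ a)) → b) ↔ (a ⊗ b)) = 1 − 0.81 = 0.19

0.19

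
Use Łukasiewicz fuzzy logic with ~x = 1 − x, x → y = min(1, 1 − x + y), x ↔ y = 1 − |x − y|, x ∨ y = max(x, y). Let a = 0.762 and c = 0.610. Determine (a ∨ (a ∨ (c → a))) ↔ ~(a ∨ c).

c → a = min(1, 1 − 0.610 + 0.762) = min(1, 1.152) = 1.000
a ∨ (c → a) = max(0.762, 1.000) = 1.000
a ∨ (a ∨ (c → a)) = max(0.762, 1.000) = 1.000
a ∨ c = max(0.762, 0.610) = 0.762
~(a ∨ c) = 1 − 0.762 = 0.238
(a ∨ (a ∨ (c → a))) ↔ ~(a ∨ c) = 1 − |1.000 − 0.238| = 1 − 0.762 = 0.238

0.238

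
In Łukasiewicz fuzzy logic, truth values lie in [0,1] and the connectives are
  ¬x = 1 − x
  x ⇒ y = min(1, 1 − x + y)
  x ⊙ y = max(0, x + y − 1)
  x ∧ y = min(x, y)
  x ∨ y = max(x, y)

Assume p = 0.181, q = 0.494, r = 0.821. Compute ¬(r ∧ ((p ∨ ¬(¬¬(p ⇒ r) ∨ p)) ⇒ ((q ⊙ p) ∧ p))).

0.181

p ⇒ r = min(1, 1 − 0.181 + 0.821) = min(1, 1.640) = 1.000
¬(p ⇒ r) = 1 − 1.000 = 0.000
¬¬(p ⇒ r) = 1 − 0.000 = 1.000
¬¬(p ⇒ r) ∨ p = max(1.000, 0.181) = 1.000
¬(¬¬(p ⇒ r) ∨ p) = 1 − 1.000 = 0.000
p ∨ ¬(¬¬(p ⇒ r) ∨ p) = max(0.181, 0.000) = 0.181
q ⊙ p = max(0, 0.494 + 0.181 − 1) = max(0, -0.325) = 0.000
(q ⊙ p) ∧ p = min(0.000, 0.181) = 0.000
(p ∨ ¬(¬¬(p ⇒ r) ∨ p)) ⇒ ((q ⊙ p) ∧ p) = min(1, 1 − 0.181 + 0.000) = min(1, 0.819) = 0.819
r ∧ ((p ∨ ¬(¬¬(p ⇒ r) ∨ p)) ⇒ ((q ⊙ p) ∧ p)) = min(0.821, 0.819) = 0.819
¬(r ∧ ((p ∨ ¬(¬¬(p ⇒ r) ∨ p)) ⇒ ((q ⊙ p) ∧ p))) = 1 − 0.819 = 0.181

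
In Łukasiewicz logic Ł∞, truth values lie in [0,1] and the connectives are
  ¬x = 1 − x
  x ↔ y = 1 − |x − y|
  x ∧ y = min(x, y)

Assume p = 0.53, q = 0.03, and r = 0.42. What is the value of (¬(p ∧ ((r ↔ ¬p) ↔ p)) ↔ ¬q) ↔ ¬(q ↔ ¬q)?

¬p = 1 − 0.53 = 0.47
r ↔ ¬p = 1 − |0.42 − 0.47| = 1 − 0.05 = 0.95
(r ↔ ¬p) ↔ p = 1 − |0.95 − 0.53| = 1 − 0.42 = 0.58
p ∧ ((r ↔ ¬p) ↔ p) = min(0.53, 0.58) = 0.53
¬(p ∧ ((r ↔ ¬p) ↔ p)) = 1 − 0.53 = 0.47
¬q = 1 − 0.03 = 0.97
¬(p ∧ ((r ↔ ¬p) ↔ p)) ↔ ¬q = 1 − |0.47 − 0.97| = 1 − 0.50 = 0.50
q ↔ ¬q = 1 − |0.03 − 0.97| = 1 − 0.94 = 0.06
¬(q ↔ ¬q) = 1 − 0.06 = 0.94
(¬(p ∧ ((r ↔ ¬p) ↔ p)) ↔ ¬q) ↔ ¬(q ↔ ¬q) = 1 − |0.50 − 0.94| = 1 − 0.44 = 0.56

0.56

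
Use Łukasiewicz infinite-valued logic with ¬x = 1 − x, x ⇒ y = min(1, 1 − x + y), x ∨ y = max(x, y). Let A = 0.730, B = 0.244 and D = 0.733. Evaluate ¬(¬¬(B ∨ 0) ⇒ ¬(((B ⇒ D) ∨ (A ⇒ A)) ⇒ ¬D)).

0.000

B ∨ 0 = max(0.244, 0.000) = 0.244
¬(B ∨ 0) = 1 − 0.244 = 0.756
¬¬(B ∨ 0) = 1 − 0.756 = 0.244
B ⇒ D = min(1, 1 − 0.244 + 0.733) = min(1, 1.489) = 1.000
A ⇒ A = min(1, 1 − 0.730 + 0.730) = min(1, 1.000) = 1.000
(B ⇒ D) ∨ (A ⇒ A) = max(1.000, 1.000) = 1.000
¬D = 1 − 0.733 = 0.267
((B ⇒ D) ∨ (A ⇒ A)) ⇒ ¬D = min(1, 1 − 1.000 + 0.267) = min(1, 0.267) = 0.267
¬(((B ⇒ D) ∨ (A ⇒ A)) ⇒ ¬D) = 1 − 0.267 = 0.733
¬¬(B ∨ 0) ⇒ ¬(((B ⇒ D) ∨ (A ⇒ A)) ⇒ ¬D) = min(1, 1 − 0.244 + 0.733) = min(1, 1.489) = 1.000
¬(¬¬(B ∨ 0) ⇒ ¬(((B ⇒ D) ∨ (A ⇒ A)) ⇒ ¬D)) = 1 − 1.000 = 0.000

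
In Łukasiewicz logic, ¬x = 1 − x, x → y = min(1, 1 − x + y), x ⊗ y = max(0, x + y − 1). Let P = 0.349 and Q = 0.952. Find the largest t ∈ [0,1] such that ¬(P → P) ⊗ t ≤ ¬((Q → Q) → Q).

1.000

P → P = min(1, 1 − 0.349 + 0.349) = min(1, 1.000) = 1.000
¬(P → P) = 1 − 1.000 = 0.000
So the left factor is ¬(P → P) = 0.000.
Q → Q = min(1, 1 − 0.952 + 0.952) = min(1, 1.000) = 1.000
(Q → Q) → Q = min(1, 1 − 1.000 + 0.952) = min(1, 0.952) = 0.952
¬((Q → Q) → Q) = 1 − 0.952 = 0.048
So the right-hand bound is ¬((Q → Q) → Q) = 0.048.
The residuum of the Łukasiewicz t-norm gives the supremum: min(1, 1 − 0.000 + 0.048).
1 − 0.000 + 0.048 = 1.048, so t = min(1, 1.048) = 1.000.
Check: 0.000 ⊗ 1.000 = max(0, 0.000) = 0.000 ≤ 0.048.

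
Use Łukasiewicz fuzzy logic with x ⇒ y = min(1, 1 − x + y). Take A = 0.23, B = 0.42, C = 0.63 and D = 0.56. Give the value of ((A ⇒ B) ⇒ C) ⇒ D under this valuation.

A ⇒ B = min(1, 1 − 0.23 + 0.42) = min(1, 1.19) = 1.00
(A ⇒ B) ⇒ C = min(1, 1 − 1.00 + 0.63) = min(1, 0.63) = 0.63
((A ⇒ B) ⇒ C) ⇒ D = min(1, 1 − 0.63 + 0.56) = min(1, 0.93) = 0.93

0.93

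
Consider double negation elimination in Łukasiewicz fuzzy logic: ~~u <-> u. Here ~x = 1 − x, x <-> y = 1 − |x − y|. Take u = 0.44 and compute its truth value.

1.00

~u = 1 − 0.44 = 0.56
~~u = 1 − 0.56 = 0.44
~~u <-> u = 1 − |0.44 − 0.44| = 1 − 0.00 = 1.00
(As expected: always 1 in Ł∞ since negation is involutive.)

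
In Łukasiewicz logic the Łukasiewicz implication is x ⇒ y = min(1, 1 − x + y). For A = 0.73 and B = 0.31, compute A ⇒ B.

A ⇒ B = min(1, 1 − 0.73 + 0.31) = min(1, 0.58) = 0.58
For comparison, the Gödel implication (1 if x ≤ y else y) would give 0.31.

0.58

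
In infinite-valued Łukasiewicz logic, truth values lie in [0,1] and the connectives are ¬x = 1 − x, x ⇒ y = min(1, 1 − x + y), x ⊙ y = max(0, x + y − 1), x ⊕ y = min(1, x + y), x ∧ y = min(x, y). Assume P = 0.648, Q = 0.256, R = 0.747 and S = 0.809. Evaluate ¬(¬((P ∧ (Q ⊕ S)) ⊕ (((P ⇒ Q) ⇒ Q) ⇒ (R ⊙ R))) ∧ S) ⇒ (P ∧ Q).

Q ⊕ S = min(1, 0.256 + 0.809) = min(1, 1.065) = 1.000
P ∧ (Q ⊕ S) = min(0.648, 1.000) = 0.648
P ⇒ Q = min(1, 1 − 0.648 + 0.256) = min(1, 0.608) = 0.608
(P ⇒ Q) ⇒ Q = min(1, 1 − 0.608 + 0.256) = min(1, 0.648) = 0.648
R ⊙ R = max(0, 0.747 + 0.747 − 1) = max(0, 0.494) = 0.494
((P ⇒ Q) ⇒ Q) ⇒ (R ⊙ R) = min(1, 1 − 0.648 + 0.494) = min(1, 0.846) = 0.846
(P ∧ (Q ⊕ S)) ⊕ (((P ⇒ Q) ⇒ Q) ⇒ (R ⊙ R)) = min(1, 0.648 + 0.846) = min(1, 1.494) = 1.000
¬((P ∧ (Q ⊕ S)) ⊕ (((P ⇒ Q) ⇒ Q) ⇒ (R ⊙ R))) = 1 − 1.000 = 0.000
¬((P ∧ (Q ⊕ S)) ⊕ (((P ⇒ Q) ⇒ Q) ⇒ (R ⊙ R))) ∧ S = min(0.000, 0.809) = 0.000
¬(¬((P ∧ (Q ⊕ S)) ⊕ (((P ⇒ Q) ⇒ Q) ⇒ (R ⊙ R))) ∧ S) = 1 − 0.000 = 1.000
P ∧ Q = min(0.648, 0.256) = 0.256
¬(¬((P ∧ (Q ⊕ S)) ⊕ (((P ⇒ Q) ⇒ Q) ⇒ (R ⊙ R))) ∧ S) ⇒ (P ∧ Q) = min(1, 1 − 1.000 + 0.256) = min(1, 0.256) = 0.256

0.256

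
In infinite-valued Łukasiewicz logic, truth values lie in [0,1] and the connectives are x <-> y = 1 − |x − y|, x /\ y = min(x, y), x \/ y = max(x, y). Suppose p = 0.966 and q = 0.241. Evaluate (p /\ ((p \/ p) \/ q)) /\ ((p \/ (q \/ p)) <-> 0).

0.034

p \/ p = max(0.966, 0.966) = 0.966
(p \/ p) \/ q = max(0.966, 0.241) = 0.966
p /\ ((p \/ p) \/ q) = min(0.966, 0.966) = 0.966
q \/ p = max(0.241, 0.966) = 0.966
p \/ (q \/ p) = max(0.966, 0.966) = 0.966
(p \/ (q \/ p)) <-> 0 = 1 − |0.966 − 0.000| = 1 − 0.966 = 0.034
(p /\ ((p \/ p) \/ q)) /\ ((p \/ (q \/ p)) <-> 0) = min(0.966, 0.034) = 0.034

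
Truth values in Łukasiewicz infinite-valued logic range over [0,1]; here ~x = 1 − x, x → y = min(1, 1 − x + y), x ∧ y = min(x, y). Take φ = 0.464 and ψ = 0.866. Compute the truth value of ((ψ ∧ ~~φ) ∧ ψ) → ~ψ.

~φ = 1 − 0.464 = 0.536
~~φ = 1 − 0.536 = 0.464
ψ ∧ ~~φ = min(0.866, 0.464) = 0.464
(ψ ∧ ~~φ) ∧ ψ = min(0.464, 0.866) = 0.464
~ψ = 1 − 0.866 = 0.134
((ψ ∧ ~~φ) ∧ ψ) → ~ψ = min(1, 1 − 0.464 + 0.134) = min(1, 0.670) = 0.670

0.670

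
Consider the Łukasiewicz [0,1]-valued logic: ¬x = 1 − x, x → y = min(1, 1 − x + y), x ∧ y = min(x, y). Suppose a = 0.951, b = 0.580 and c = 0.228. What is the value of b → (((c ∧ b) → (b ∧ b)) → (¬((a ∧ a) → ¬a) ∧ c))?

0.648

c ∧ b = min(0.228, 0.580) = 0.228
b ∧ b = min(0.580, 0.580) = 0.580
(c ∧ b) → (b ∧ b) = min(1, 1 − 0.228 + 0.580) = min(1, 1.352) = 1.000
a ∧ a = min(0.951, 0.951) = 0.951
¬a = 1 − 0.951 = 0.049
(a ∧ a) → ¬a = min(1, 1 − 0.951 + 0.049) = min(1, 0.098) = 0.098
¬((a ∧ a) → ¬a) = 1 − 0.098 = 0.902
¬((a ∧ a) → ¬a) ∧ c = min(0.902, 0.228) = 0.228
((c ∧ b) → (b ∧ b)) → (¬((a ∧ a) → ¬a) ∧ c) = min(1, 1 − 1.000 + 0.228) = min(1, 0.228) = 0.228
b → (((c ∧ b) → (b ∧ b)) → (¬((a ∧ a) → ¬a) ∧ c)) = min(1, 1 − 0.580 + 0.228) = min(1, 0.648) = 0.648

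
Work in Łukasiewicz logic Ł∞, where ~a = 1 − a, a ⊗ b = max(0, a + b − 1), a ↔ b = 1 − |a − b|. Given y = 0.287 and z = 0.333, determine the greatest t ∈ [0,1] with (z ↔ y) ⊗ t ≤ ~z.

z ↔ y = 1 − |0.333 − 0.287| = 1 − 0.046 = 0.954
So the left factor is z ↔ y = 0.954.
~z = 1 − 0.333 = 0.667
So the right-hand bound is ~z = 0.667.
The residuum of the Łukasiewicz t-norm gives the supremum: min(1, 1 − 0.954 + 0.667).
1 − 0.954 + 0.667 = 0.713, so t = min(1, 0.713) = 0.713.
Check: 0.954 ⊗ 0.713 = max(0, 0.667) = 0.667 ≤ 0.667.

0.713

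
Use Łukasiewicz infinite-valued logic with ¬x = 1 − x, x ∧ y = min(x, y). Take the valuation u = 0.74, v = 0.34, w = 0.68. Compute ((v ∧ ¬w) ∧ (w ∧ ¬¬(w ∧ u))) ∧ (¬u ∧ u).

¬w = 1 − 0.68 = 0.32
v ∧ ¬w = min(0.34, 0.32) = 0.32
w ∧ u = min(0.68, 0.74) = 0.68
¬(w ∧ u) = 1 − 0.68 = 0.32
¬¬(w ∧ u) = 1 − 0.32 = 0.68
w ∧ ¬¬(w ∧ u) = min(0.68, 0.68) = 0.68
(v ∧ ¬w) ∧ (w ∧ ¬¬(w ∧ u)) = min(0.32, 0.68) = 0.32
¬u = 1 − 0.74 = 0.26
¬u ∧ u = min(0.26, 0.74) = 0.26
((v ∧ ¬w) ∧ (w ∧ ¬¬(w ∧ u))) ∧ (¬u ∧ u) = min(0.32, 0.26) = 0.26

0.26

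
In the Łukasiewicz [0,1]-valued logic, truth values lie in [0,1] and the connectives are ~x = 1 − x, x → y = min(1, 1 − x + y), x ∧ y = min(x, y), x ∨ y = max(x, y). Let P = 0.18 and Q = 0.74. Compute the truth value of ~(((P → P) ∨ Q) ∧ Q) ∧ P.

0.18

P → P = min(1, 1 − 0.18 + 0.18) = min(1, 1.00) = 1.00
(P → P) ∨ Q = max(1.00, 0.74) = 1.00
((P → P) ∨ Q) ∧ Q = min(1.00, 0.74) = 0.74
~(((P → P) ∨ Q) ∧ Q) = 1 − 0.74 = 0.26
~(((P → P) ∨ Q) ∧ Q) ∧ P = min(0.26, 0.18) = 0.18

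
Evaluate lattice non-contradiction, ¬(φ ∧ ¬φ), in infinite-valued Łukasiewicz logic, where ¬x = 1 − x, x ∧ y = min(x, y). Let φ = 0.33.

0.67

¬φ = 1 − 0.33 = 0.67
φ ∧ ¬φ = min(0.33, 0.67) = 0.33
¬(φ ∧ ¬φ) = 1 − 0.33 = 0.67
(The value 0.67 < 1 shows this instance is not satisfied; not a Ł∞-tautology — its value is 1 − min(a, 1−a).)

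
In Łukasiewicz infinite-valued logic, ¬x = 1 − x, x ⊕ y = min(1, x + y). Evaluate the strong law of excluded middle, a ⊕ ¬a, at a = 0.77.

¬a = 1 − 0.77 = 0.23
a ⊕ ¬a = min(1, 0.77 + 0.23) = min(1, 1.00) = 1.00
(As expected: always 1 in Ł∞ since a ⊕ (1−a) = 1.)

1.00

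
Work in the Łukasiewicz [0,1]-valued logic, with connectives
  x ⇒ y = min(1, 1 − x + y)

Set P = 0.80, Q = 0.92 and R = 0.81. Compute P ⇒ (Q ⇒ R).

Q ⇒ R = min(1, 1 − 0.92 + 0.81) = min(1, 0.89) = 0.89
P ⇒ (Q ⇒ R) = min(1, 1 − 0.80 + 0.89) = min(1, 1.09) = 1.00

1.00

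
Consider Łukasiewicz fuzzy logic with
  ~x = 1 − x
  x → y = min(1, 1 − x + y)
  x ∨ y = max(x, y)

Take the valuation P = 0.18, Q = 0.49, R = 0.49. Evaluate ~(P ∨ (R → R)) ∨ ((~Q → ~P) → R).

0.49

R → R = min(1, 1 − 0.49 + 0.49) = min(1, 1.00) = 1.00
P ∨ (R → R) = max(0.18, 1.00) = 1.00
~(P ∨ (R → R)) = 1 − 1.00 = 0.00
~Q = 1 − 0.49 = 0.51
~P = 1 − 0.18 = 0.82
~Q → ~P = min(1, 1 − 0.51 + 0.82) = min(1, 1.31) = 1.00
(~Q → ~P) → R = min(1, 1 − 1.00 + 0.49) = min(1, 0.49) = 0.49
~(P ∨ (R → R)) ∨ ((~Q → ~P) → R) = max(0.00, 0.49) = 0.49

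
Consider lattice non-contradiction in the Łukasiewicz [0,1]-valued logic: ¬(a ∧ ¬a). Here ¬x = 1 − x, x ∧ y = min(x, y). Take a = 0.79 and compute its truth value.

0.79

¬a = 1 − 0.79 = 0.21
a ∧ ¬a = min(0.79, 0.21) = 0.21
¬(a ∧ ¬a) = 1 − 0.21 = 0.79
(The value 0.79 < 1 shows this instance is not satisfied; not a Ł∞-tautology — its value is 1 − min(a, 1−a).)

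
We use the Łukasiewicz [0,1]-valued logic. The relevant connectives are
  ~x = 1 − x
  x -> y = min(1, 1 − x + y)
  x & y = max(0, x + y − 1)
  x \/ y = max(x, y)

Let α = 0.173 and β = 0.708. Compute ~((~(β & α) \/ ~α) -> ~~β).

β & α = max(0, 0.708 + 0.173 − 1) = max(0, -0.119) = 0.000
~(β & α) = 1 − 0.000 = 1.000
~α = 1 − 0.173 = 0.827
~(β & α) \/ ~α = max(1.000, 0.827) = 1.000
~β = 1 − 0.708 = 0.292
~~β = 1 − 0.292 = 0.708
(~(β & α) \/ ~α) -> ~~β = min(1, 1 − 1.000 + 0.708) = min(1, 0.708) = 0.708
~((~(β & α) \/ ~α) -> ~~β) = 1 − 0.708 = 0.292

0.292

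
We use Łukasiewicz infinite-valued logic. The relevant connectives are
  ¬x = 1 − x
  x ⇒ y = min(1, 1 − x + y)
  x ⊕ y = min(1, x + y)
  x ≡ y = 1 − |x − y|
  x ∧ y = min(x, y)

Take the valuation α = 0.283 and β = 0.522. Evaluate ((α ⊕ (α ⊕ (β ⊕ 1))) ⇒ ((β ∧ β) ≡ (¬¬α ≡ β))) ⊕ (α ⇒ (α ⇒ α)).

β ⊕ 1 = min(1, 0.522 + 1.000) = min(1, 1.522) = 1.000
α ⊕ (β ⊕ 1) = min(1, 0.283 + 1.000) = min(1, 1.283) = 1.000
α ⊕ (α ⊕ (β ⊕ 1)) = min(1, 0.283 + 1.000) = min(1, 1.283) = 1.000
β ∧ β = min(0.522, 0.522) = 0.522
¬α = 1 − 0.283 = 0.717
¬¬α = 1 − 0.717 = 0.283
¬¬α ≡ β = 1 − |0.283 − 0.522| = 1 − 0.239 = 0.761
(β ∧ β) ≡ (¬¬α ≡ β) = 1 − |0.522 − 0.761| = 1 − 0.239 = 0.761
(α ⊕ (α ⊕ (β ⊕ 1))) ⇒ ((β ∧ β) ≡ (¬¬α ≡ β)) = min(1, 1 − 1.000 + 0.761) = min(1, 0.761) = 0.761
α ⇒ α = min(1, 1 − 0.283 + 0.283) = min(1, 1.000) = 1.000
α ⇒ (α ⇒ α) = min(1, 1 − 0.283 + 1.000) = min(1, 1.717) = 1.000
((α ⊕ (α ⊕ (β ⊕ 1))) ⇒ ((β ∧ β) ≡ (¬¬α ≡ β))) ⊕ (α ⇒ (α ⇒ α)) = min(1, 0.761 + 1.000) = min(1, 1.761) = 1.000

1.000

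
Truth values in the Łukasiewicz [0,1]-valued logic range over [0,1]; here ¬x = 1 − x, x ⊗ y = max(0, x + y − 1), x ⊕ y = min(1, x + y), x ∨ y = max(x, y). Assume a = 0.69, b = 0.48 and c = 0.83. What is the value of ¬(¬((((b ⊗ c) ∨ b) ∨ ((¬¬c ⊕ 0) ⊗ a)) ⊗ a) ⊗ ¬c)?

1.00

b ⊗ c = max(0, 0.48 + 0.83 − 1) = max(0, 0.31) = 0.31
(b ⊗ c) ∨ b = max(0.31, 0.48) = 0.48
¬c = 1 − 0.83 = 0.17
¬¬c = 1 − 0.17 = 0.83
¬¬c ⊕ 0 = min(1, 0.83 + 0.00) = min(1, 0.83) = 0.83
(¬¬c ⊕ 0) ⊗ a = max(0, 0.83 + 0.69 − 1) = max(0, 0.52) = 0.52
((b ⊗ c) ∨ b) ∨ ((¬¬c ⊕ 0) ⊗ a) = max(0.48, 0.52) = 0.52
(((b ⊗ c) ∨ b) ∨ ((¬¬c ⊕ 0) ⊗ a)) ⊗ a = max(0, 0.52 + 0.69 − 1) = max(0, 0.21) = 0.21
¬((((b ⊗ c) ∨ b) ∨ ((¬¬c ⊕ 0) ⊗ a)) ⊗ a) = 1 − 0.21 = 0.79
¬((((b ⊗ c) ∨ b) ∨ ((¬¬c ⊕ 0) ⊗ a)) ⊗ a) ⊗ ¬c = max(0, 0.79 + 0.17 − 1) = max(0, -0.04) = 0.00
¬(¬((((b ⊗ c) ∨ b) ∨ ((¬¬c ⊕ 0) ⊗ a)) ⊗ a) ⊗ ¬c) = 1 − 0.00 = 1.00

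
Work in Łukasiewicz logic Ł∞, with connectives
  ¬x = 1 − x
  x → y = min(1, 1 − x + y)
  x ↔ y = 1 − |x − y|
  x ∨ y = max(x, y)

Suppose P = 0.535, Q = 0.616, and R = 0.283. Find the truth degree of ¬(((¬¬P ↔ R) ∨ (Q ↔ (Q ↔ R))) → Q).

¬P = 1 − 0.535 = 0.465
¬¬P = 1 − 0.465 = 0.535
¬¬P ↔ R = 1 − |0.535 − 0.283| = 1 − 0.252 = 0.748
Q ↔ R = 1 − |0.616 − 0.283| = 1 − 0.333 = 0.667
Q ↔ (Q ↔ R) = 1 − |0.616 − 0.667| = 1 − 0.051 = 0.949
(¬¬P ↔ R) ∨ (Q ↔ (Q ↔ R)) = max(0.748, 0.949) = 0.949
((¬¬P ↔ R) ∨ (Q ↔ (Q ↔ R))) → Q = min(1, 1 − 0.949 + 0.616) = min(1, 0.667) = 0.667
¬(((¬¬P ↔ R) ∨ (Q ↔ (Q ↔ R))) → Q) = 1 − 0.667 = 0.333

0.333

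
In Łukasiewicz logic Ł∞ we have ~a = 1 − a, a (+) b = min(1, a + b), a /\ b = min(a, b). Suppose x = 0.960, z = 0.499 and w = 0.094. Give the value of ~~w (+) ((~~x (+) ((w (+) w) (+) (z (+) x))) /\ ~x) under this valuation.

0.134

~w = 1 − 0.094 = 0.906
~~w = 1 − 0.906 = 0.094
~x = 1 − 0.960 = 0.040
~~x = 1 − 0.040 = 0.960
w (+) w = min(1, 0.094 + 0.094) = min(1, 0.188) = 0.188
z (+) x = min(1, 0.499 + 0.960) = min(1, 1.459) = 1.000
(w (+) w) (+) (z (+) x) = min(1, 0.188 + 1.000) = min(1, 1.188) = 1.000
~~x (+) ((w (+) w) (+) (z (+) x)) = min(1, 0.960 + 1.000) = min(1, 1.960) = 1.000
(~~x (+) ((w (+) w) (+) (z (+) x))) /\ ~x = min(1.000, 0.040) = 0.040
~~w (+) ((~~x (+) ((w (+) w) (+) (z (+) x))) /\ ~x) = min(1, 0.094 + 0.040) = min(1, 0.134) = 0.134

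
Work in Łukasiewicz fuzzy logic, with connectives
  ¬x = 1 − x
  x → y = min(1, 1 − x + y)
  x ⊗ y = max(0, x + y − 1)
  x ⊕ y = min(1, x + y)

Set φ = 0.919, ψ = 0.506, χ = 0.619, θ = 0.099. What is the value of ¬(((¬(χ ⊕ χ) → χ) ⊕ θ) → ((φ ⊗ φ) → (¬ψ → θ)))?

χ ⊕ χ = min(1, 0.619 + 0.619) = min(1, 1.238) = 1.000
¬(χ ⊕ χ) = 1 − 1.000 = 0.000
¬(χ ⊕ χ) → χ = min(1, 1 − 0.000 + 0.619) = min(1, 1.619) = 1.000
(¬(χ ⊕ χ) → χ) ⊕ θ = min(1, 1.000 + 0.099) = min(1, 1.099) = 1.000
φ ⊗ φ = max(0, 0.919 + 0.919 − 1) = max(0, 0.838) = 0.838
¬ψ = 1 − 0.506 = 0.494
¬ψ → θ = min(1, 1 − 0.494 + 0.099) = min(1, 0.605) = 0.605
(φ ⊗ φ) → (¬ψ → θ) = min(1, 1 − 0.838 + 0.605) = min(1, 0.767) = 0.767
((¬(χ ⊕ χ) → χ) ⊕ θ) → ((φ ⊗ φ) → (¬ψ → θ)) = min(1, 1 − 1.000 + 0.767) = min(1, 0.767) = 0.767
¬(((¬(χ ⊕ χ) → χ) ⊕ θ) → ((φ ⊗ φ) → (¬ψ → θ))) = 1 − 0.767 = 0.233

0.233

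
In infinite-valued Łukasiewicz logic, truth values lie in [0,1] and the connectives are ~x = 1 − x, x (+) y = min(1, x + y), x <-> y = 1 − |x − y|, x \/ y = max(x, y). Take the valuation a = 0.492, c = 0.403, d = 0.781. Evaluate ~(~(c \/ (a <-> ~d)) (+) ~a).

0.219

~d = 1 − 0.781 = 0.219
a <-> ~d = 1 − |0.492 − 0.219| = 1 − 0.273 = 0.727
c \/ (a <-> ~d) = max(0.403, 0.727) = 0.727
~(c \/ (a <-> ~d)) = 1 − 0.727 = 0.273
~a = 1 − 0.492 = 0.508
~(c \/ (a <-> ~d)) (+) ~a = min(1, 0.273 + 0.508) = min(1, 0.781) = 0.781
~(~(c \/ (a <-> ~d)) (+) ~a) = 1 − 0.781 = 0.219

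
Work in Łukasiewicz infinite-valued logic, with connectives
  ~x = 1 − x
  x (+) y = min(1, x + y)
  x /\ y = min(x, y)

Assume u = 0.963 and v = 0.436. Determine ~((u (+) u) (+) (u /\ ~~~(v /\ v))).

0.000

u (+) u = min(1, 0.963 + 0.963) = min(1, 1.926) = 1.000
v /\ v = min(0.436, 0.436) = 0.436
~(v /\ v) = 1 − 0.436 = 0.564
~~(v /\ v) = 1 − 0.564 = 0.436
~~~(v /\ v) = 1 − 0.436 = 0.564
u /\ ~~~(v /\ v) = min(0.963, 0.564) = 0.564
(u (+) u) (+) (u /\ ~~~(v /\ v)) = min(1, 1.000 + 0.564) = min(1, 1.564) = 1.000
~((u (+) u) (+) (u /\ ~~~(v /\ v))) = 1 − 1.000 = 0.000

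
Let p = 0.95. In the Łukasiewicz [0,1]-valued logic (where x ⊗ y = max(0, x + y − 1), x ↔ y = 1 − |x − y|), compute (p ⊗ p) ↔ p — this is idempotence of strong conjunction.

p ⊗ p = max(0, 0.95 + 0.95 − 1) = max(0, 0.90) = 0.90
(p ⊗ p) ↔ p = 1 − |0.90 − 0.95| = 1 − 0.05 = 0.95
(The value 0.95 < 1 shows this instance is not satisfied; fails in Ł∞ since a ⊗ a = max(0, 2a−1) ≠ a in general.)

0.95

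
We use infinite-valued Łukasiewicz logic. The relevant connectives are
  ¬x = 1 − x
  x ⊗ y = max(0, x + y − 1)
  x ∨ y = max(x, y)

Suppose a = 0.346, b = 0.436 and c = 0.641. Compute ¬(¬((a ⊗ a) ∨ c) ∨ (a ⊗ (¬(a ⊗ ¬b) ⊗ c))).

0.641

a ⊗ a = max(0, 0.346 + 0.346 − 1) = max(0, -0.308) = 0.000
(a ⊗ a) ∨ c = max(0.000, 0.641) = 0.641
¬((a ⊗ a) ∨ c) = 1 − 0.641 = 0.359
¬b = 1 − 0.436 = 0.564
a ⊗ ¬b = max(0, 0.346 + 0.564 − 1) = max(0, -0.090) = 0.000
¬(a ⊗ ¬b) = 1 − 0.000 = 1.000
¬(a ⊗ ¬b) ⊗ c = max(0, 1.000 + 0.641 − 1) = max(0, 0.641) = 0.641
a ⊗ (¬(a ⊗ ¬b) ⊗ c) = max(0, 0.346 + 0.641 − 1) = max(0, -0.013) = 0.000
¬((a ⊗ a) ∨ c) ∨ (a ⊗ (¬(a ⊗ ¬b) ⊗ c)) = max(0.359, 0.000) = 0.359
¬(¬((a ⊗ a) ∨ c) ∨ (a ⊗ (¬(a ⊗ ¬b) ⊗ c))) = 1 − 0.359 = 0.641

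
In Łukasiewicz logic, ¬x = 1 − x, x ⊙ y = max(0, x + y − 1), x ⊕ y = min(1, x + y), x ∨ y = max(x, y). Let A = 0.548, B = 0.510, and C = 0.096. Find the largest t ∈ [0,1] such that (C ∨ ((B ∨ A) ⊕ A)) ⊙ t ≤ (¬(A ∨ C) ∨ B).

0.510

B ∨ A = max(0.510, 0.548) = 0.548
(B ∨ A) ⊕ A = min(1, 0.548 + 0.548) = min(1, 1.096) = 1.000
C ∨ ((B ∨ A) ⊕ A) = max(0.096, 1.000) = 1.000
So the left factor is C ∨ ((B ∨ A) ⊕ A) = 1.000.
A ∨ C = max(0.548, 0.096) = 0.548
¬(A ∨ C) = 1 − 0.548 = 0.452
¬(A ∨ C) ∨ B = max(0.452, 0.510) = 0.510
So the right-hand bound is ¬(A ∨ C) ∨ B = 0.510.
The residuum of the Łukasiewicz t-norm gives the supremum: min(1, 1 − 1.000 + 0.510).
1 − 1.000 + 0.510 = 0.510, so t = min(1, 0.510) = 0.510.
Check: 1.000 ⊙ 0.510 = max(0, 0.510) = 0.510 ≤ 0.510.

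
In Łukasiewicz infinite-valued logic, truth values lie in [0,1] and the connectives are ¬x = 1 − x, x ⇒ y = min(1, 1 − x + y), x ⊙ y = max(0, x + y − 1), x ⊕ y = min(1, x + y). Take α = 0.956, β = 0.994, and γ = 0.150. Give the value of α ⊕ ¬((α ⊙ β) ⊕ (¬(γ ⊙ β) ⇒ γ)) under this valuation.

α ⊙ β = max(0, 0.956 + 0.994 − 1) = max(0, 0.950) = 0.950
γ ⊙ β = max(0, 0.150 + 0.994 − 1) = max(0, 0.144) = 0.144
¬(γ ⊙ β) = 1 − 0.144 = 0.856
¬(γ ⊙ β) ⇒ γ = min(1, 1 − 0.856 + 0.150) = min(1, 0.294) = 0.294
(α ⊙ β) ⊕ (¬(γ ⊙ β) ⇒ γ) = min(1, 0.950 + 0.294) = min(1, 1.244) = 1.000
¬((α ⊙ β) ⊕ (¬(γ ⊙ β) ⇒ γ)) = 1 − 1.000 = 0.000
α ⊕ ¬((α ⊙ β) ⊕ (¬(γ ⊙ β) ⇒ γ)) = min(1, 0.956 + 0.000) = min(1, 0.956) = 0.956

0.956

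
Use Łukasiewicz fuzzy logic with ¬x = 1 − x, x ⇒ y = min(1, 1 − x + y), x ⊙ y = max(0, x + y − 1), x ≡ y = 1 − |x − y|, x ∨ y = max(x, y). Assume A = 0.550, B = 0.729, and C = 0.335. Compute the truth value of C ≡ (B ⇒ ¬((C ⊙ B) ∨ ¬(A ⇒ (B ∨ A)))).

C ⊙ B = max(0, 0.335 + 0.729 − 1) = max(0, 0.064) = 0.064
B ∨ A = max(0.729, 0.550) = 0.729
A ⇒ (B ∨ A) = min(1, 1 − 0.550 + 0.729) = min(1, 1.179) = 1.000
¬(A ⇒ (B ∨ A)) = 1 − 1.000 = 0.000
(C ⊙ B) ∨ ¬(A ⇒ (B ∨ A)) = max(0.064, 0.000) = 0.064
¬((C ⊙ B) ∨ ¬(A ⇒ (B ∨ A))) = 1 − 0.064 = 0.936
B ⇒ ¬((C ⊙ B) ∨ ¬(A ⇒ (B ∨ A))) = min(1, 1 − 0.729 + 0.936) = min(1, 1.207) = 1.000
C ≡ (B ⇒ ¬((C ⊙ B) ∨ ¬(A ⇒ (B ∨ A)))) = 1 − |0.335 − 1.000| = 1 − 0.665 = 0.335

0.335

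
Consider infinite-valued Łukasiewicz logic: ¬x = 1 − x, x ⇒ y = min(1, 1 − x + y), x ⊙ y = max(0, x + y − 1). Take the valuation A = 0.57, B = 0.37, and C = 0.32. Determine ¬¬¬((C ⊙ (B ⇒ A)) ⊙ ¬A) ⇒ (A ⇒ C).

B ⇒ A = min(1, 1 − 0.37 + 0.57) = min(1, 1.20) = 1.00
C ⊙ (B ⇒ A) = max(0, 0.32 + 1.00 − 1) = max(0, 0.32) = 0.32
¬A = 1 − 0.57 = 0.43
(C ⊙ (B ⇒ A)) ⊙ ¬A = max(0, 0.32 + 0.43 − 1) = max(0, -0.25) = 0.00
¬((C ⊙ (B ⇒ A)) ⊙ ¬A) = 1 − 0.00 = 1.00
¬¬((C ⊙ (B ⇒ A)) ⊙ ¬A) = 1 − 1.00 = 0.00
¬¬¬((C ⊙ (B ⇒ A)) ⊙ ¬A) = 1 − 0.00 = 1.00
A ⇒ C = min(1, 1 − 0.57 + 0.32) = min(1, 0.75) = 0.75
¬¬¬((C ⊙ (B ⇒ A)) ⊙ ¬A) ⇒ (A ⇒ C) = min(1, 1 − 1.00 + 0.75) = min(1, 0.75) = 0.75

0.75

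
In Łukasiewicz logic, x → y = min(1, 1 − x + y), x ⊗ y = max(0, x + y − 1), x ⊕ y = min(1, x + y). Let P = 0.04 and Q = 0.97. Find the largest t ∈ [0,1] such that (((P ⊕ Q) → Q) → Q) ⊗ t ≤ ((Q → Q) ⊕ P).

1.00

P ⊕ Q = min(1, 0.04 + 0.97) = min(1, 1.01) = 1.00
(P ⊕ Q) → Q = min(1, 1 − 1.00 + 0.97) = min(1, 0.97) = 0.97
((P ⊕ Q) → Q) → Q = min(1, 1 − 0.97 + 0.97) = min(1, 1.00) = 1.00
So the left factor is ((P ⊕ Q) → Q) → Q = 1.00.
Q → Q = min(1, 1 − 0.97 + 0.97) = min(1, 1.00) = 1.00
(Q → Q) ⊕ P = min(1, 1.00 + 0.04) = min(1, 1.04) = 1.00
So the right-hand bound is (Q → Q) ⊕ P = 1.00.
The residuum of the Łukasiewicz t-norm gives the supremum: min(1, 1 − 1.00 + 1.00).
1 − 1.00 + 1.00 = 1.00, so t = min(1, 1.00) = 1.00.
Check: 1.00 ⊗ 1.00 = max(0, 1.00) = 1.00 ≤ 1.00.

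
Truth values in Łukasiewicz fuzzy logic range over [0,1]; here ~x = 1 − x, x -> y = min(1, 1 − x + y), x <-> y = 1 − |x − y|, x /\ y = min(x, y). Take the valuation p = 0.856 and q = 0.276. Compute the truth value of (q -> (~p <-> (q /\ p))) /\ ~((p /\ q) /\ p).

~p = 1 − 0.856 = 0.144
q /\ p = min(0.276, 0.856) = 0.276
~p <-> (q /\ p) = 1 − |0.144 − 0.276| = 1 − 0.132 = 0.868
q -> (~p <-> (q /\ p)) = min(1, 1 − 0.276 + 0.868) = min(1, 1.592) = 1.000
p /\ q = min(0.856, 0.276) = 0.276
(p /\ q) /\ p = min(0.276, 0.856) = 0.276
~((p /\ q) /\ p) = 1 − 0.276 = 0.724
(q -> (~p <-> (q /\ p))) /\ ~((p /\ q) /\ p) = min(1.000, 0.724) = 0.724

0.724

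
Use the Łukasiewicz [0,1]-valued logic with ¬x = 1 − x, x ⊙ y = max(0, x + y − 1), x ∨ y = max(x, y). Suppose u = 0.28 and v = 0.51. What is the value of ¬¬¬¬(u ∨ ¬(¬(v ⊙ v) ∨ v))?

v ⊙ v = max(0, 0.51 + 0.51 − 1) = max(0, 0.02) = 0.02
¬(v ⊙ v) = 1 − 0.02 = 0.98
¬(v ⊙ v) ∨ v = max(0.98, 0.51) = 0.98
¬(¬(v ⊙ v) ∨ v) = 1 − 0.98 = 0.02
u ∨ ¬(¬(v ⊙ v) ∨ v) = max(0.28, 0.02) = 0.28
¬(u ∨ ¬(¬(v ⊙ v) ∨ v)) = 1 − 0.28 = 0.72
¬¬(u ∨ ¬(¬(v ⊙ v) ∨ v)) = 1 − 0.72 = 0.28
¬¬¬(u ∨ ¬(¬(v ⊙ v) ∨ v)) = 1 − 0.28 = 0.72
¬¬¬¬(u ∨ ¬(¬(v ⊙ v) ∨ v)) = 1 − 0.72 = 0.28

0.28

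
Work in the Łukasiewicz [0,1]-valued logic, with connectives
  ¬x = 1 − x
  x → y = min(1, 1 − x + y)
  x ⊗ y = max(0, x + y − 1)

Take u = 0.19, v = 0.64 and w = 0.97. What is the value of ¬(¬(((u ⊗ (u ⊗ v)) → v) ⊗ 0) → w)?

u ⊗ v = max(0, 0.19 + 0.64 − 1) = max(0, -0.17) = 0.00
u ⊗ (u ⊗ v) = max(0, 0.19 + 0.00 − 1) = max(0, -0.81) = 0.00
(u ⊗ (u ⊗ v)) → v = min(1, 1 − 0.00 + 0.64) = min(1, 1.64) = 1.00
((u ⊗ (u ⊗ v)) → v) ⊗ 0 = max(0, 1.00 + 0.00 − 1) = max(0, 0.00) = 0.00
¬(((u ⊗ (u ⊗ v)) → v) ⊗ 0) = 1 − 0.00 = 1.00
¬(((u ⊗ (u ⊗ v)) → v) ⊗ 0) → w = min(1, 1 − 1.00 + 0.97) = min(1, 0.97) = 0.97
¬(¬(((u ⊗ (u ⊗ v)) → v) ⊗ 0) → w) = 1 − 0.97 = 0.03

0.03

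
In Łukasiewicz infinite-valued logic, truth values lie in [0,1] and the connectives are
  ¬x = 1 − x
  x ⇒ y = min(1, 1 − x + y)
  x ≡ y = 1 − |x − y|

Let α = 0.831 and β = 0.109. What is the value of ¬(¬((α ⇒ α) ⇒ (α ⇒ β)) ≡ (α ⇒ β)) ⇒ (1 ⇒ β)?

0.665

α ⇒ α = min(1, 1 − 0.831 + 0.831) = min(1, 1.000) = 1.000
α ⇒ β = min(1, 1 − 0.831 + 0.109) = min(1, 0.278) = 0.278
(α ⇒ α) ⇒ (α ⇒ β) = min(1, 1 − 1.000 + 0.278) = min(1, 0.278) = 0.278
¬((α ⇒ α) ⇒ (α ⇒ β)) = 1 − 0.278 = 0.722
¬((α ⇒ α) ⇒ (α ⇒ β)) ≡ (α ⇒ β) = 1 − |0.722 − 0.278| = 1 − 0.444 = 0.556
¬(¬((α ⇒ α) ⇒ (α ⇒ β)) ≡ (α ⇒ β)) = 1 − 0.556 = 0.444
1 ⇒ β = min(1, 1 − 1.000 + 0.109) = min(1, 0.109) = 0.109
¬(¬((α ⇒ α) ⇒ (α ⇒ β)) ≡ (α ⇒ β)) ⇒ (1 ⇒ β) = min(1, 1 − 0.444 + 0.109) = min(1, 0.665) = 0.665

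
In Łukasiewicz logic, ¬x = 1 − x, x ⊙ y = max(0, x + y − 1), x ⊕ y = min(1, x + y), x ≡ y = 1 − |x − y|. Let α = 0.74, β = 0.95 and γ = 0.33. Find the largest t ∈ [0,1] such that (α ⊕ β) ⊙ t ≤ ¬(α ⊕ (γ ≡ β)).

α ⊕ β = min(1, 0.74 + 0.95) = min(1, 1.69) = 1.00
So the left factor is α ⊕ β = 1.00.
γ ≡ β = 1 − |0.33 − 0.95| = 1 − 0.62 = 0.38
α ⊕ (γ ≡ β) = min(1, 0.74 + 0.38) = min(1, 1.12) = 1.00
¬(α ⊕ (γ ≡ β)) = 1 − 1.00 = 0.00
So the right-hand bound is ¬(α ⊕ (γ ≡ β)) = 0.00.
The residuum of the Łukasiewicz t-norm gives the supremum: min(1, 1 − 1.00 + 0.00).
1 − 1.00 + 0.00 = 0.00, so t = min(1, 0.00) = 0.00.
Check: 1.00 ⊙ 0.00 = max(0, 0.00) = 0.00 ≤ 0.00.

0.00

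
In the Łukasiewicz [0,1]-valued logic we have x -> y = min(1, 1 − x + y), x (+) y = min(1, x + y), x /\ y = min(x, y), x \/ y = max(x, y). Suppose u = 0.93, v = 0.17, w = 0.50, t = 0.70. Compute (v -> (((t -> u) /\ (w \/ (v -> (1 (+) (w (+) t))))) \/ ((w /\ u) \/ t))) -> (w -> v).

0.67

t -> u = min(1, 1 − 0.70 + 0.93) = min(1, 1.23) = 1.00
w (+) t = min(1, 0.50 + 0.70) = min(1, 1.20) = 1.00
1 (+) (w (+) t) = min(1, 1.00 + 1.00) = min(1, 2.00) = 1.00
v -> (1 (+) (w (+) t)) = min(1, 1 − 0.17 + 1.00) = min(1, 1.83) = 1.00
w \/ (v -> (1 (+) (w (+) t))) = max(0.50, 1.00) = 1.00
(t -> u) /\ (w \/ (v -> (1 (+) (w (+) t)))) = min(1.00, 1.00) = 1.00
w /\ u = min(0.50, 0.93) = 0.50
(w /\ u) \/ t = max(0.50, 0.70) = 0.70
((t -> u) /\ (w \/ (v -> (1 (+) (w (+) t))))) \/ ((w /\ u) \/ t) = max(1.00, 0.70) = 1.00
v -> (((t -> u) /\ (w \/ (v -> (1 (+) (w (+) t))))) \/ ((w /\ u) \/ t)) = min(1, 1 − 0.17 + 1.00) = min(1, 1.83) = 1.00
w -> v = min(1, 1 − 0.50 + 0.17) = min(1, 0.67) = 0.67
(v -> (((t -> u) /\ (w \/ (v -> (1 (+) (w (+) t))))) \/ ((w /\ u) \/ t))) -> (w -> v) = min(1, 1 − 1.00 + 0.67) = min(1, 0.67) = 0.67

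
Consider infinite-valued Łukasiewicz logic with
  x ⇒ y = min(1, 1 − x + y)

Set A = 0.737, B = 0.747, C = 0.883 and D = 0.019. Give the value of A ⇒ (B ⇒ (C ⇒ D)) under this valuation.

C ⇒ D = min(1, 1 − 0.883 + 0.019) = min(1, 0.136) = 0.136
B ⇒ (C ⇒ D) = min(1, 1 − 0.747 + 0.136) = min(1, 0.389) = 0.389
A ⇒ (B ⇒ (C ⇒ D)) = min(1, 1 − 0.737 + 0.389) = min(1, 0.652) = 0.652

0.652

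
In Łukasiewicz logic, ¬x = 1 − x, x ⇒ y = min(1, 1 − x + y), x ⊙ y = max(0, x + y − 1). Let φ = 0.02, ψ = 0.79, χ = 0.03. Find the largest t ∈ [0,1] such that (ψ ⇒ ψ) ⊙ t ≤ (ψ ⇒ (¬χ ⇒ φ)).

0.26

ψ ⇒ ψ = min(1, 1 − 0.79 + 0.79) = min(1, 1.00) = 1.00
So the left factor is ψ ⇒ ψ = 1.00.
¬χ = 1 − 0.03 = 0.97
¬χ ⇒ φ = min(1, 1 − 0.97 + 0.02) = min(1, 0.05) = 0.05
ψ ⇒ (¬χ ⇒ φ) = min(1, 1 − 0.79 + 0.05) = min(1, 0.26) = 0.26
So the right-hand bound is ψ ⇒ (¬χ ⇒ φ) = 0.26.
The residuum of the Łukasiewicz t-norm gives the supremum: min(1, 1 − 1.00 + 0.26).
1 − 1.00 + 0.26 = 0.26, so t = min(1, 0.26) = 0.26.
Check: 1.00 ⊙ 0.26 = max(0, 0.26) = 0.26 ≤ 0.26.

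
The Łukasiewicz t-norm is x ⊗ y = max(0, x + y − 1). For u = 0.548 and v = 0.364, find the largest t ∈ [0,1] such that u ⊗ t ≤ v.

0.816

The residuum of the Łukasiewicz t-norm gives the supremum: min(1, 1 − 0.548 + 0.364).
1 − 0.548 + 0.364 = 0.816, so t = min(1, 0.816) = 0.816.
Check: 0.548 ⊗ 0.816 = max(0, 0.364) = 0.364 ≤ 0.364.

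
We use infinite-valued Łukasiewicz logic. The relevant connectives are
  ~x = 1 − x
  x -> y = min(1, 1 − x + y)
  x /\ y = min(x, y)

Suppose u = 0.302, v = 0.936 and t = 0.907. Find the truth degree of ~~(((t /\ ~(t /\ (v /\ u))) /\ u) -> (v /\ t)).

1.000

v /\ u = min(0.936, 0.302) = 0.302
t /\ (v /\ u) = min(0.907, 0.302) = 0.302
~(t /\ (v /\ u)) = 1 − 0.302 = 0.698
t /\ ~(t /\ (v /\ u)) = min(0.907, 0.698) = 0.698
(t /\ ~(t /\ (v /\ u))) /\ u = min(0.698, 0.302) = 0.302
v /\ t = min(0.936, 0.907) = 0.907
((t /\ ~(t /\ (v /\ u))) /\ u) -> (v /\ t) = min(1, 1 − 0.302 + 0.907) = min(1, 1.605) = 1.000
~(((t /\ ~(t /\ (v /\ u))) /\ u) -> (v /\ t)) = 1 − 1.000 = 0.000
~~(((t /\ ~(t /\ (v /\ u))) /\ u) -> (v /\ t)) = 1 − 0.000 = 1.000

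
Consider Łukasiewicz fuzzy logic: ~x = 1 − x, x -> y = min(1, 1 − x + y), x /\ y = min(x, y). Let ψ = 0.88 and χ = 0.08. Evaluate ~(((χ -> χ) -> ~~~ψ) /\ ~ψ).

χ -> χ = min(1, 1 − 0.08 + 0.08) = min(1, 1.00) = 1.00
~ψ = 1 − 0.88 = 0.12
~~ψ = 1 − 0.12 = 0.88
~~~ψ = 1 − 0.88 = 0.12
(χ -> χ) -> ~~~ψ = min(1, 1 − 1.00 + 0.12) = min(1, 0.12) = 0.12
((χ -> χ) -> ~~~ψ) /\ ~ψ = min(0.12, 0.12) = 0.12
~(((χ -> χ) -> ~~~ψ) /\ ~ψ) = 1 − 0.12 = 0.88

0.88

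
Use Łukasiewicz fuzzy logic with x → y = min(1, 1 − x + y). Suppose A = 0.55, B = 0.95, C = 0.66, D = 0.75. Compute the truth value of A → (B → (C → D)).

1.00

C → D = min(1, 1 − 0.66 + 0.75) = min(1, 1.09) = 1.00
B → (C → D) = min(1, 1 − 0.95 + 1.00) = min(1, 1.05) = 1.00
A → (B → (C → D)) = min(1, 1 − 0.55 + 1.00) = min(1, 1.45) = 1.00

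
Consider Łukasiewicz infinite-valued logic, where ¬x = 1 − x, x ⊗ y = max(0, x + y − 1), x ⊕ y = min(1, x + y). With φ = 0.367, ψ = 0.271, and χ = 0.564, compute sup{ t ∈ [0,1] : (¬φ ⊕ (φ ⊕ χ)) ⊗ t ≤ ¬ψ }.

0.729

¬φ = 1 − 0.367 = 0.633
φ ⊕ χ = min(1, 0.367 + 0.564) = min(1, 0.931) = 0.931
¬φ ⊕ (φ ⊕ χ) = min(1, 0.633 + 0.931) = min(1, 1.564) = 1.000
So the left factor is ¬φ ⊕ (φ ⊕ χ) = 1.000.
¬ψ = 1 − 0.271 = 0.729
So the right-hand bound is ¬ψ = 0.729.
The residuum of the Łukasiewicz t-norm gives the supremum: min(1, 1 − 1.000 + 0.729).
1 − 1.000 + 0.729 = 0.729, so t = min(1, 0.729) = 0.729.
Check: 1.000 ⊗ 0.729 = max(0, 0.729) = 0.729 ≤ 0.729.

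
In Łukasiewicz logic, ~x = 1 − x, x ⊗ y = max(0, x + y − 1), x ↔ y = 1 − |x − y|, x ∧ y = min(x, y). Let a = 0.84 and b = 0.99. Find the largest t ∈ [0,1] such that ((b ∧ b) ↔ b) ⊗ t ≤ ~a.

b ∧ b = min(0.99, 0.99) = 0.99
(b ∧ b) ↔ b = 1 − |0.99 − 0.99| = 1 − 0.00 = 1.00
So the left factor is (b ∧ b) ↔ b = 1.00.
~a = 1 − 0.84 = 0.16
So the right-hand bound is ~a = 0.16.
The residuum of the Łukasiewicz t-norm gives the supremum: min(1, 1 − 1.00 + 0.16).
1 − 1.00 + 0.16 = 0.16, so t = min(1, 0.16) = 0.16.
Check: 1.00 ⊗ 0.16 = max(0, 0.16) = 0.16 ≤ 0.16.

0.16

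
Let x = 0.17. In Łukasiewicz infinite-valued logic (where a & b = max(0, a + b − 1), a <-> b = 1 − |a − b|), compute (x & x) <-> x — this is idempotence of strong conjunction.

x & x = max(0, 0.17 + 0.17 − 1) = max(0, -0.66) = 0.00
(x & x) <-> x = 1 − |0.00 − 0.17| = 1 − 0.17 = 0.83
(The value 0.83 < 1 shows this instance is not satisfied; fails in Ł∞ since a ⊗ a = max(0, 2a−1) ≠ a in general.)

0.83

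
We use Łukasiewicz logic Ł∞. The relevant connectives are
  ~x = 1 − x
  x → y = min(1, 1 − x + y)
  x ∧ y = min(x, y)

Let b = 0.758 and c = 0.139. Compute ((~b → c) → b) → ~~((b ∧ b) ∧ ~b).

0.381

~b = 1 − 0.758 = 0.242
~b → c = min(1, 1 − 0.242 + 0.139) = min(1, 0.897) = 0.897
(~b → c) → b = min(1, 1 − 0.897 + 0.758) = min(1, 0.861) = 0.861
b ∧ b = min(0.758, 0.758) = 0.758
(b ∧ b) ∧ ~b = min(0.758, 0.242) = 0.242
~((b ∧ b) ∧ ~b) = 1 − 0.242 = 0.758
~~((b ∧ b) ∧ ~b) = 1 − 0.758 = 0.242
((~b → c) → b) → ~~((b ∧ b) ∧ ~b) = min(1, 1 − 0.861 + 0.242) = min(1, 0.381) = 0.381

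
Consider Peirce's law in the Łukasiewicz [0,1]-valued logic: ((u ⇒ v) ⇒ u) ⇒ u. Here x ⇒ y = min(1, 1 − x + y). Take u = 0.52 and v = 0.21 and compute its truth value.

u ⇒ v = min(1, 1 − 0.52 + 0.21) = min(1, 0.69) = 0.69
(u ⇒ v) ⇒ u = min(1, 1 − 0.69 + 0.52) = min(1, 0.83) = 0.83
((u ⇒ v) ⇒ u) ⇒ u = min(1, 1 − 0.83 + 0.52) = min(1, 0.69) = 0.69
(The value 0.69 < 1 shows this instance is not satisfied; not a Ł∞-tautology in general.)

0.69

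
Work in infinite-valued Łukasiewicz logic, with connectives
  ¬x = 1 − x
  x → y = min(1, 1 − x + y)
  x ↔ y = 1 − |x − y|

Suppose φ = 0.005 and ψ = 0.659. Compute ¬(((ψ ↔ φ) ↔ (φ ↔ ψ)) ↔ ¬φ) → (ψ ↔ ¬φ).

ψ ↔ φ = 1 − |0.659 − 0.005| = 1 − 0.654 = 0.346
φ ↔ ψ = 1 − |0.005 − 0.659| = 1 − 0.654 = 0.346
(ψ ↔ φ) ↔ (φ ↔ ψ) = 1 − |0.346 − 0.346| = 1 − 0.000 = 1.000
¬φ = 1 − 0.005 = 0.995
((ψ ↔ φ) ↔ (φ ↔ ψ)) ↔ ¬φ = 1 − |1.000 − 0.995| = 1 − 0.005 = 0.995
¬(((ψ ↔ φ) ↔ (φ ↔ ψ)) ↔ ¬φ) = 1 − 0.995 = 0.005
ψ ↔ ¬φ = 1 − |0.659 − 0.995| = 1 − 0.336 = 0.664
¬(((ψ ↔ φ) ↔ (φ ↔ ψ)) ↔ ¬φ) → (ψ ↔ ¬φ) = min(1, 1 − 0.005 + 0.664) = min(1, 1.659) = 1.000

1.000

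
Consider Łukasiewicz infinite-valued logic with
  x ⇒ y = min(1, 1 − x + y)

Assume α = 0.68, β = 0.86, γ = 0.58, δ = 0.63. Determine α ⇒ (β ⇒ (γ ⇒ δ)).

1.00

γ ⇒ δ = min(1, 1 − 0.58 + 0.63) = min(1, 1.05) = 1.00
β ⇒ (γ ⇒ δ) = min(1, 1 − 0.86 + 1.00) = min(1, 1.14) = 1.00
α ⇒ (β ⇒ (γ ⇒ δ)) = min(1, 1 − 0.68 + 1.00) = min(1, 1.32) = 1.00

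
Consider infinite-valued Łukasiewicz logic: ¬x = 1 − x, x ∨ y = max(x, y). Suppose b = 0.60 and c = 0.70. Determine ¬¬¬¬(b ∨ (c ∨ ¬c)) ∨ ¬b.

0.70

¬c = 1 − 0.70 = 0.30
c ∨ ¬c = max(0.70, 0.30) = 0.70
b ∨ (c ∨ ¬c) = max(0.60, 0.70) = 0.70
¬(b ∨ (c ∨ ¬c)) = 1 − 0.70 = 0.30
¬¬(b ∨ (c ∨ ¬c)) = 1 − 0.30 = 0.70
¬¬¬(b ∨ (c ∨ ¬c)) = 1 − 0.70 = 0.30
¬¬¬¬(b ∨ (c ∨ ¬c)) = 1 − 0.30 = 0.70
¬b = 1 − 0.60 = 0.40
¬¬¬¬(b ∨ (c ∨ ¬c)) ∨ ¬b = max(0.70, 0.40) = 0.70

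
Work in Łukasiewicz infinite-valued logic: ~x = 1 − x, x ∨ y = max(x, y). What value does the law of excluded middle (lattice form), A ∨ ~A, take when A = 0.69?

~A = 1 − 0.69 = 0.31
A ∨ ~A = max(0.69, 0.31) = 0.69
(The value 0.69 < 1 shows this instance is not satisfied; not a Ł∞-tautology — its value is max(a, 1−a).)

0.69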